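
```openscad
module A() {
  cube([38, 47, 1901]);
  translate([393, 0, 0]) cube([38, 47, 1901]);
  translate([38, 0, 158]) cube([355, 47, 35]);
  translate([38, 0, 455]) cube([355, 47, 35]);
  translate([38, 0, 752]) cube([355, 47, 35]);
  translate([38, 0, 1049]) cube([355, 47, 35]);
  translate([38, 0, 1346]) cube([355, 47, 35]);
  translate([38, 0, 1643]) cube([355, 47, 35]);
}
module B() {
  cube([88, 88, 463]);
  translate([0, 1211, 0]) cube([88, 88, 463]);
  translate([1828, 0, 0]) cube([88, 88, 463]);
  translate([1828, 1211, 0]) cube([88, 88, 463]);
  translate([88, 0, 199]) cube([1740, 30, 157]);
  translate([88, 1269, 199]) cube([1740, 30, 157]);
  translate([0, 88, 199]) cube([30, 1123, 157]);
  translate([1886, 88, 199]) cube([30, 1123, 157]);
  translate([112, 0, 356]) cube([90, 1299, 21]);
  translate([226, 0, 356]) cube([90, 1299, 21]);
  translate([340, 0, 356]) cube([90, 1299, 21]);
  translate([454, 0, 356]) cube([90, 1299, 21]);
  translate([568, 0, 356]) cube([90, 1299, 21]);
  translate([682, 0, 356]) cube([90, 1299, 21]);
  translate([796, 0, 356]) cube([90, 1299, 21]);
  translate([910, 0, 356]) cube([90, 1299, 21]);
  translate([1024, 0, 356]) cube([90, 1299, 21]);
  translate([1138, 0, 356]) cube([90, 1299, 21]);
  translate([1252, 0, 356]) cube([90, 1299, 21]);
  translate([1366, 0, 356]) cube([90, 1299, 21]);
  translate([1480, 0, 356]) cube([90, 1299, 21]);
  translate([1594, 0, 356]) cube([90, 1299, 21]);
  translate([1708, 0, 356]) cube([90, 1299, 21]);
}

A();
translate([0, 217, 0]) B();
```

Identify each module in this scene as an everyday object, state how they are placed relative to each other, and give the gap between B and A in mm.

A is a ladder. B is a bed frame. The bed frame is on the floor beside the ladder on its +y side. The gap between the bed frame and the ladder is 170 mm.

The bed frame's nearest face is 170 mm from the ladder's +y face.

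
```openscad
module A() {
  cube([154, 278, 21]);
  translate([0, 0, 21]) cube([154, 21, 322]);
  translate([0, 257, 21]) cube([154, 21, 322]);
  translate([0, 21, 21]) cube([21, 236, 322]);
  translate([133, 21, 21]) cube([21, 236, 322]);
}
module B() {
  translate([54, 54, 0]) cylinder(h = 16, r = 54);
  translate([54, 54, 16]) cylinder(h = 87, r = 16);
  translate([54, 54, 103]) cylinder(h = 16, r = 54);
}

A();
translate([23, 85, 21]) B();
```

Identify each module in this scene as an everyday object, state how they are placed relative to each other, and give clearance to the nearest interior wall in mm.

Clearances: x = 2, y = 64; minimum 2 mm.

A is an open box. B is a spool. The spool sits inside the open box, centred. The clearance to the nearest interior wall is 2 mm.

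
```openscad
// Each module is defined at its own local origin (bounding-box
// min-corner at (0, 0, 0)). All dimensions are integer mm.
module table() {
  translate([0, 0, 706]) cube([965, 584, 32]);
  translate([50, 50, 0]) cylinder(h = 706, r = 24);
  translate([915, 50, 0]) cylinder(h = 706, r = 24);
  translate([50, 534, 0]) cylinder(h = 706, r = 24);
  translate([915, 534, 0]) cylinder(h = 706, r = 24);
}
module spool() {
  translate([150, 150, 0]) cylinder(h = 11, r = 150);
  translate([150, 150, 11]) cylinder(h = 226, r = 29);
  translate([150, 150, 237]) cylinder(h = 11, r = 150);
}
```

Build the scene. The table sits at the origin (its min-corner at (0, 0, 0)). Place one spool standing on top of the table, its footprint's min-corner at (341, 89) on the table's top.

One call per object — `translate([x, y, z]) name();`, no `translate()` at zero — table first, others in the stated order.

table();
translate([341, 89, 738]) spool();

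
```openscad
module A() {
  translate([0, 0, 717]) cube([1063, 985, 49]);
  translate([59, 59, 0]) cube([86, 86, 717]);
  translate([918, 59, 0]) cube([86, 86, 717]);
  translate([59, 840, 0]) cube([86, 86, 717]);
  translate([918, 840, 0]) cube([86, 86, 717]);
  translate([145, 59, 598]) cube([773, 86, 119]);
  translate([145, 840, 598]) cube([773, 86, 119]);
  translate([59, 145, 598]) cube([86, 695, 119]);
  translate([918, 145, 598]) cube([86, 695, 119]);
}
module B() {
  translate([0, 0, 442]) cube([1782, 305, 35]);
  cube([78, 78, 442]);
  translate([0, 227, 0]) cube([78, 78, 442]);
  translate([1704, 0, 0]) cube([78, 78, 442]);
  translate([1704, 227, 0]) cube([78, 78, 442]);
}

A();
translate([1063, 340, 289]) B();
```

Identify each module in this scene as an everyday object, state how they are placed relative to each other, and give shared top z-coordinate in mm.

A is a table. B is a bench. The bench is beside the table with their tops flush at z = 766. The shared top z-coordinate is 766 mm.

Both tops at z = 766 mm.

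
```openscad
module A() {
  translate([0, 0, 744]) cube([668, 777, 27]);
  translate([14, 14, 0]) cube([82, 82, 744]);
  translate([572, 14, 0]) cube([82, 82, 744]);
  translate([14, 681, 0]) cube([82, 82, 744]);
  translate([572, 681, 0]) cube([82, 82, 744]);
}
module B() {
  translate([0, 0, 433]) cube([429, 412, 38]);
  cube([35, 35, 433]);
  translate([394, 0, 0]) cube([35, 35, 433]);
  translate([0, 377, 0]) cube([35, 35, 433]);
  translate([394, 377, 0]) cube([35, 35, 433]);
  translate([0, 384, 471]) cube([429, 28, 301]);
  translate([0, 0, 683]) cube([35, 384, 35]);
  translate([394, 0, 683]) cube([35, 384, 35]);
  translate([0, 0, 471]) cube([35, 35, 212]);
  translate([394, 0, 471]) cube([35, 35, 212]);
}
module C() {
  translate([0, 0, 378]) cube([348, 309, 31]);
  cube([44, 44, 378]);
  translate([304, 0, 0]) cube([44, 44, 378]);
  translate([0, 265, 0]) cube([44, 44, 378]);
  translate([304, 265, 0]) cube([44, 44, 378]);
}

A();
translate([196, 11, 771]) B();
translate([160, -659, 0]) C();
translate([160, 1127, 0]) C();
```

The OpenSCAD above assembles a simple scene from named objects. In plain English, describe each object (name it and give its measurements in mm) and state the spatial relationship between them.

A is a rectangular dining table. The top is 668×777×27 mm with its upper surface at z = 771 mm. It stands on four 82×82 mm square legs, each inset 14 mm from the nearest pair of top edges, running from the floor to the underside of the top.

B is a chair: 429×412 mm seat, 38 mm thick, top at z = 471 mm, on four 35 mm square corner legs flush with the seat edges. A 28 mm thick backrest slab spans the full seat width, extending 301 mm above the seat top, its back face flush with the seat's +y edge. Two armrests of 35×35 mm section run along each side from the seat's front edge to the front of the backrest, top faces 247 mm above the seat top and outer faces flush with the seat's x-edges; a 35×35 mm post under the front of each armrest stands on the seat at the front corner.

C is a four-legged stool. The seat is 348×309 mm, 31 mm thick, top at z = 409 mm. It stands on four square legs, each 44×44 mm in cross-section, from z = 0 to the seat underside, each flush with a corner of the seat.

The chair is on top of the table. Two stools sit around the table at the −y, +y sides.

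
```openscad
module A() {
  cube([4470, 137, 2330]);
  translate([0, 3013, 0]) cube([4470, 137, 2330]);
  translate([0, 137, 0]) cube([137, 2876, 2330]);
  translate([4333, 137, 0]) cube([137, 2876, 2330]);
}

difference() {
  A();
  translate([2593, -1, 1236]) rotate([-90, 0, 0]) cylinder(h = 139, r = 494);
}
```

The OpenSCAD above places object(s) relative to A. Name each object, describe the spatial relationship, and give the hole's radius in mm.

A is a house frame. The house frame has a circular hole through its front wall. The hole's radius is 494 mm.

The subtracted cylinder has r = 494 mm.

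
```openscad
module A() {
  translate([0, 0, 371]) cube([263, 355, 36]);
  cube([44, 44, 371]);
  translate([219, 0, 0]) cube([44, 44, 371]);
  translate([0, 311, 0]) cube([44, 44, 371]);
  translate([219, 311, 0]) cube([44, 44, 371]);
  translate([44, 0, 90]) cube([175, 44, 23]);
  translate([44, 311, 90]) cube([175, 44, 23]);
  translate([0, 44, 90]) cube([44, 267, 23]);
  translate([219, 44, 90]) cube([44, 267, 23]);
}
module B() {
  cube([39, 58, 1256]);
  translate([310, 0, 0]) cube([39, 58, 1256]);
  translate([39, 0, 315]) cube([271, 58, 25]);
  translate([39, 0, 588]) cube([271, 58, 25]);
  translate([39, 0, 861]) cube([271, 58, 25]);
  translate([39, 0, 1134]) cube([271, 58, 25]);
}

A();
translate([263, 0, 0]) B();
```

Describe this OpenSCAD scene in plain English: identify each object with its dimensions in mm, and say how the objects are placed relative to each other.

A is a simple wooden stool: a rectangular seat 263 mm (x) by 355 mm (y), 36 mm thick, top face at z = 407 mm, on four square legs, each 44×44 mm in cross-section. The legs rest on z = 0, each flush with a corner of the seat. Four stretchers, 44 mm wide and 23 mm tall, connect adjacent legs with their undersides at z = 90 mm, each running between the inner faces of the legs it joins and aligned with the legs' outer faces on the other axis.

B is a straight ladder. Two 39×58 mm vertical rails, 1256 mm tall, stand 349 mm apart (outside-to-outside) with their front faces coplanar on the −y side. 4 rungs, each 58 mm deep and 25 mm tall, span between the inner faces of the rails, front faces flush with the rails. The lowest rung's underside is at z = 315 mm and rungs are spaced 273 mm apart (underside to underside).

The ladder is against the stool's +x side, with their −y faces flush.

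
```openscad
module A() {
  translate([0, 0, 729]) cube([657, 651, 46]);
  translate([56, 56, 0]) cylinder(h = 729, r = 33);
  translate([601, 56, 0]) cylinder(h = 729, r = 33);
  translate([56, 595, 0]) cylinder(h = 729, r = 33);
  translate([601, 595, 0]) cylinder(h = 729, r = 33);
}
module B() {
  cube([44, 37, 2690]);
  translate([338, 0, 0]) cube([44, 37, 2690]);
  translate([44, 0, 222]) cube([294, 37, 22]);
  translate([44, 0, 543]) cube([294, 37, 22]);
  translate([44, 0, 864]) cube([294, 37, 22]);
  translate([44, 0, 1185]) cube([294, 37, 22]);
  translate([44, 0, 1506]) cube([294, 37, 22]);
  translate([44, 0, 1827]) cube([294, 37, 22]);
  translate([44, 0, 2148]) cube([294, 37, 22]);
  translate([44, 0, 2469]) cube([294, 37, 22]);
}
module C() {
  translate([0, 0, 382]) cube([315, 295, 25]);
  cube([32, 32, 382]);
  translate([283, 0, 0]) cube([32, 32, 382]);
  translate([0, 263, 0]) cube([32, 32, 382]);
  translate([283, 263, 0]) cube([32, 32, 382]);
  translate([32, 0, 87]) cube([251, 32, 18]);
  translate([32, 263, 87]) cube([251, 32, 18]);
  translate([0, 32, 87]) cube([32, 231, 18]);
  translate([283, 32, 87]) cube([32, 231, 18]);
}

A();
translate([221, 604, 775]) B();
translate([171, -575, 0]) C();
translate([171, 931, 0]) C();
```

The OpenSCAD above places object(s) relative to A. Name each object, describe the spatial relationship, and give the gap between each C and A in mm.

A is a table. B is a ladder. C is a stool. The ladder is on top of the table. Two stools sit around the table at the −y, +y sides. The gap between each stool and the table is 280 mm.

Each stool's nearest face is 280 mm from the table's bounding box.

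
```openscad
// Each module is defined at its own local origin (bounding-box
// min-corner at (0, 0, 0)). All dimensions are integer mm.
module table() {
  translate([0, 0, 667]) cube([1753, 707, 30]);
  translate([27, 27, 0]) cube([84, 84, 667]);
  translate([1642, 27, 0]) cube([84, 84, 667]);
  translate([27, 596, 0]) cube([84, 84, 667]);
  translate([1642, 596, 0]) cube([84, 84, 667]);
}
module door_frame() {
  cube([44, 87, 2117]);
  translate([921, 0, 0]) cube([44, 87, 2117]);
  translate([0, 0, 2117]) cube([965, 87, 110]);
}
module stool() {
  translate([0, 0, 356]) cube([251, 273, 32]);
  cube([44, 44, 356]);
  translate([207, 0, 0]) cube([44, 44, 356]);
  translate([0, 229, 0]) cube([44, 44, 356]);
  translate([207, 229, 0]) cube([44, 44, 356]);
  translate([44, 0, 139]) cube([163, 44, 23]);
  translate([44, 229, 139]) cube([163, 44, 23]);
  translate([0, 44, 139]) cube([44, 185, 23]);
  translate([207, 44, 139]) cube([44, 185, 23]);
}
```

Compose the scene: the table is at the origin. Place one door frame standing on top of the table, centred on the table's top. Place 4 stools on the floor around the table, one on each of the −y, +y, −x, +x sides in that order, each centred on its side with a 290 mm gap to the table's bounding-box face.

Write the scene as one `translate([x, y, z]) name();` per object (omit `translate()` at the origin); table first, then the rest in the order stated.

table();
translate([394, 310, 697]) door_frame();
translate([751, -563, 0]) stool();
translate([751, 997, 0]) stool();
translate([-541, 217, 0]) stool();
translate([2043, 217, 0]) stool();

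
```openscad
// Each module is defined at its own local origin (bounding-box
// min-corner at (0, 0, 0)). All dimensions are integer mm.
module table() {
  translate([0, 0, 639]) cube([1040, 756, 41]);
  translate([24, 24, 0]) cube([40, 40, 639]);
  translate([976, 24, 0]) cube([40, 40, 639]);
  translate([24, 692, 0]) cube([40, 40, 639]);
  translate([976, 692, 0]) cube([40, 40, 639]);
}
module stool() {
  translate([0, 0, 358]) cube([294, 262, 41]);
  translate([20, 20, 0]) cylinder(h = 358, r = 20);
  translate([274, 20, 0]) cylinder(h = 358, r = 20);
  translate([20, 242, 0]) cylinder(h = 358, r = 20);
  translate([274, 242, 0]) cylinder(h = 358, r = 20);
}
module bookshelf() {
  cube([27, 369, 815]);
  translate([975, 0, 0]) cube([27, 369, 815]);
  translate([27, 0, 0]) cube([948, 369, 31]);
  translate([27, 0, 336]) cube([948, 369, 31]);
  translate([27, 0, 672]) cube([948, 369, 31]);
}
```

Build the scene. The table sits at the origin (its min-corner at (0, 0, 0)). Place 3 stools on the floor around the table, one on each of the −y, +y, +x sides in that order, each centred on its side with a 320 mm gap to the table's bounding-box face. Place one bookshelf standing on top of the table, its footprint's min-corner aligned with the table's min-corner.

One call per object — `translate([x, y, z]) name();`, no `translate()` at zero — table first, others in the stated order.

table();
translate([373, -582, 0]) stool();
translate([373, 1076, 0]) stool();
translate([1360, 247, 0]) stool();
translate([0, 0, 680]) bookshelf();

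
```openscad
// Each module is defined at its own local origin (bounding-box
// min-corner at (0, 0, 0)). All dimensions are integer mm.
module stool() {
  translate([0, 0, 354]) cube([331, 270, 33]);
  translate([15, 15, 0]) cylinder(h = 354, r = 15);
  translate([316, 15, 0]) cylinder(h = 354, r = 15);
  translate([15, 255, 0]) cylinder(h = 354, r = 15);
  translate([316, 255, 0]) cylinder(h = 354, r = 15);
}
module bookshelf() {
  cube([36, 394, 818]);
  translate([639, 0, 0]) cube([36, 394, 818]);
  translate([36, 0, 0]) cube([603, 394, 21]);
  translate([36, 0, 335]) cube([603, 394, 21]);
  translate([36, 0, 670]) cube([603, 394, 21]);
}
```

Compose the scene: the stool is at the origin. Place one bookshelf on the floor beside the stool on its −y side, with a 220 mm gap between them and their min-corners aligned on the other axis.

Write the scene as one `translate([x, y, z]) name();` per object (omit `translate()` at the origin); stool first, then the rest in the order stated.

stool();
translate([0, -614, 0]) bookshelf();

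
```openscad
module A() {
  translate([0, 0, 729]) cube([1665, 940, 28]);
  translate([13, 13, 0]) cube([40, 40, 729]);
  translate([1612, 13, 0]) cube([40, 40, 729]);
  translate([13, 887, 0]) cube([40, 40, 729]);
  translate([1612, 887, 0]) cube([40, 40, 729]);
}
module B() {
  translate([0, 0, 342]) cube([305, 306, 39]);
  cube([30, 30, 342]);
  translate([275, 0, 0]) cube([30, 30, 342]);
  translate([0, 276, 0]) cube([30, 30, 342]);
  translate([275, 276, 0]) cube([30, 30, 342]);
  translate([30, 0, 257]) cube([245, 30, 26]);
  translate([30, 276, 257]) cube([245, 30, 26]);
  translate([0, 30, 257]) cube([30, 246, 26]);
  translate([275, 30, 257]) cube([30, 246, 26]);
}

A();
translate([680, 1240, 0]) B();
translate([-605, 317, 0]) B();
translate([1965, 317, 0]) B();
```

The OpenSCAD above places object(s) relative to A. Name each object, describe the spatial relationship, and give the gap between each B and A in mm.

A is a table. B is a stool. Three stools sit around the table at the +y, −x, +x sides. The gap between each stool and the table is 300 mm.

Each stool's nearest face is 300 mm from the table's bounding box.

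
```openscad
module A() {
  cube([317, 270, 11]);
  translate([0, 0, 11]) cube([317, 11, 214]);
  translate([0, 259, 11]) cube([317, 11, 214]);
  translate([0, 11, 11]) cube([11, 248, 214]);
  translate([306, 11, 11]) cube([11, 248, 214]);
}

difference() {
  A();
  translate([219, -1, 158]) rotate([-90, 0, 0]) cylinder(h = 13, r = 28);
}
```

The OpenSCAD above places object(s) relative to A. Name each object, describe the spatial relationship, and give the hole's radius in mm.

A is an open box. The open box has a circular hole through its front wall. The hole's radius is 28 mm.

The subtracted cylinder has r = 28 mm.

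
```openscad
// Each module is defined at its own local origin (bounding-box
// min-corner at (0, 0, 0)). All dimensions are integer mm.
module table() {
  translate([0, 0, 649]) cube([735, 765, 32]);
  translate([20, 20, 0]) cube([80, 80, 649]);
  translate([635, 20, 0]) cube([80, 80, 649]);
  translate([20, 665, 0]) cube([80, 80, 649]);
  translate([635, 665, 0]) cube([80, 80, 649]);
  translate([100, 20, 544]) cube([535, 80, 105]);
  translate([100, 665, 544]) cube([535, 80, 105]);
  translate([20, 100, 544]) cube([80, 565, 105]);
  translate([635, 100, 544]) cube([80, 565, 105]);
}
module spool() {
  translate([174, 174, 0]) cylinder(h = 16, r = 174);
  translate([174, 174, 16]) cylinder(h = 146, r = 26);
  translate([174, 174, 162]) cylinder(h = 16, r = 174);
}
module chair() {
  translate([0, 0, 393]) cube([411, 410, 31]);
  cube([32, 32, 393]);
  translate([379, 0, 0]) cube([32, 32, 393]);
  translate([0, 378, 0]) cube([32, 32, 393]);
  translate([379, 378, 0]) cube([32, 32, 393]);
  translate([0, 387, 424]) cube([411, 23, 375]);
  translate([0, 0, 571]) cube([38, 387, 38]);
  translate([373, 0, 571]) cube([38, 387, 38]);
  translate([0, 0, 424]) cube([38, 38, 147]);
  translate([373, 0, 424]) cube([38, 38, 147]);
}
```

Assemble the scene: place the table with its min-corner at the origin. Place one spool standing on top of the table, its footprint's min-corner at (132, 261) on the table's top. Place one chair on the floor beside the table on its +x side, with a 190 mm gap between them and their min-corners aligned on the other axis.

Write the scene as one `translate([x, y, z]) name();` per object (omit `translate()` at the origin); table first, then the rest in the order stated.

table();
translate([132, 261, 681]) spool();
translate([925, 0, 0]) chair();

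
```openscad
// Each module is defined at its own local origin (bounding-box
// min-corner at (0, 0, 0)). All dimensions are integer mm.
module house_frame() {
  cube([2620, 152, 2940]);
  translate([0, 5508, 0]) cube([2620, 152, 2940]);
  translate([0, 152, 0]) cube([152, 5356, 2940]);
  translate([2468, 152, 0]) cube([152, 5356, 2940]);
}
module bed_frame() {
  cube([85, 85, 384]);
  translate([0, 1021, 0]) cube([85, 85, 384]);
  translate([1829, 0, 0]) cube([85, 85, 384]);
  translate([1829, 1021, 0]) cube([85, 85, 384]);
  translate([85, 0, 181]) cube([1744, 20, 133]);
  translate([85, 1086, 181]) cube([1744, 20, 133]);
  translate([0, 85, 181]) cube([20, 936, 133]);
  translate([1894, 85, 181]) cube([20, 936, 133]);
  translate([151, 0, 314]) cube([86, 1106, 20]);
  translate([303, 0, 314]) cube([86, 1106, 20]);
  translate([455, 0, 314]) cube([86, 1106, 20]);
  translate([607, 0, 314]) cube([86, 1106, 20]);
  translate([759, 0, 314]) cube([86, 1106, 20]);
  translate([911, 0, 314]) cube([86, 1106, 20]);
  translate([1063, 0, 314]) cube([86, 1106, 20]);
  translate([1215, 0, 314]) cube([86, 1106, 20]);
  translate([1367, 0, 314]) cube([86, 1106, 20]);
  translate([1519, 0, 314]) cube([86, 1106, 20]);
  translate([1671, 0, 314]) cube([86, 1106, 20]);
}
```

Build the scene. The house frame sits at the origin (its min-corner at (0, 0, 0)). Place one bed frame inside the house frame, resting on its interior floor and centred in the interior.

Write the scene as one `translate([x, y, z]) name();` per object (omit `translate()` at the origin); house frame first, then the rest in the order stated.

house_frame();
translate([353, 2277, 0]) bed_frame();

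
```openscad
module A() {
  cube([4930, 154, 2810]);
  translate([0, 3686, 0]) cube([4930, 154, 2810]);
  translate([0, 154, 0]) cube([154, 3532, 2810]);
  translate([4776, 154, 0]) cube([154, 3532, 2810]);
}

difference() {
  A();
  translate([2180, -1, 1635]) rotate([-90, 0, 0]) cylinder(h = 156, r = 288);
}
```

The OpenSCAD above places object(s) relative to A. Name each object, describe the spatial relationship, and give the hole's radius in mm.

The subtracted cylinder has r = 288 mm.

A is a house frame. The house frame has a circular hole through its front wall. The hole's radius is 288 mm.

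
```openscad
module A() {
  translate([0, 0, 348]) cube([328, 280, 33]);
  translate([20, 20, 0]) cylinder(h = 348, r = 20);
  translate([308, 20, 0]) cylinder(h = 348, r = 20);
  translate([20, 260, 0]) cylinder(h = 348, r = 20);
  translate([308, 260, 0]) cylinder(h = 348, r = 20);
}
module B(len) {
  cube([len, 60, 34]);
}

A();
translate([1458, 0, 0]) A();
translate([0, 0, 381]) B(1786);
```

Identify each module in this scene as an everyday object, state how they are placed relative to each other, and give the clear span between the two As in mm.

A is a stool. B is a beam. A beam spans the tops of two stools. The clear span between the two stools is 1130 mm.

Second stool starts at x = 1458; first ends at x = 328; clear span = 1458 − 328 = 1130 mm.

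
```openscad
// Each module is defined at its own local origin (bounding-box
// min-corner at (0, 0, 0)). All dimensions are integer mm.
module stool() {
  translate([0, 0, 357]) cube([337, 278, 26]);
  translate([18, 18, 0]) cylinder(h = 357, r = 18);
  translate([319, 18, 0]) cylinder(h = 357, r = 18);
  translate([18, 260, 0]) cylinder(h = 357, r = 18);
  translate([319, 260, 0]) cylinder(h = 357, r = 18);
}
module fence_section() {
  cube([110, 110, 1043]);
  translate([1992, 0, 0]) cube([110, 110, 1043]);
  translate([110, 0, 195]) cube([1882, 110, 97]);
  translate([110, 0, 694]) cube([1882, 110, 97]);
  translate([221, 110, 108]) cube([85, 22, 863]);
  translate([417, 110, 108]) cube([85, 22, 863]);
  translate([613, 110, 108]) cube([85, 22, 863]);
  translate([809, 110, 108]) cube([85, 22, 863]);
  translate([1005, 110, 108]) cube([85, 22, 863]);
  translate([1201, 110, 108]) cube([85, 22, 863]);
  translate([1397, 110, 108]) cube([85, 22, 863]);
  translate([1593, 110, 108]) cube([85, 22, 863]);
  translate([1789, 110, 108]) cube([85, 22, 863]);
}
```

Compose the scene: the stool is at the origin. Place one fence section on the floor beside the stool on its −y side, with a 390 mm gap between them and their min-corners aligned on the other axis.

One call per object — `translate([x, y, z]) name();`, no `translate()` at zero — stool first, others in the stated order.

stool();
translate([0, -522, 0]) fence_section();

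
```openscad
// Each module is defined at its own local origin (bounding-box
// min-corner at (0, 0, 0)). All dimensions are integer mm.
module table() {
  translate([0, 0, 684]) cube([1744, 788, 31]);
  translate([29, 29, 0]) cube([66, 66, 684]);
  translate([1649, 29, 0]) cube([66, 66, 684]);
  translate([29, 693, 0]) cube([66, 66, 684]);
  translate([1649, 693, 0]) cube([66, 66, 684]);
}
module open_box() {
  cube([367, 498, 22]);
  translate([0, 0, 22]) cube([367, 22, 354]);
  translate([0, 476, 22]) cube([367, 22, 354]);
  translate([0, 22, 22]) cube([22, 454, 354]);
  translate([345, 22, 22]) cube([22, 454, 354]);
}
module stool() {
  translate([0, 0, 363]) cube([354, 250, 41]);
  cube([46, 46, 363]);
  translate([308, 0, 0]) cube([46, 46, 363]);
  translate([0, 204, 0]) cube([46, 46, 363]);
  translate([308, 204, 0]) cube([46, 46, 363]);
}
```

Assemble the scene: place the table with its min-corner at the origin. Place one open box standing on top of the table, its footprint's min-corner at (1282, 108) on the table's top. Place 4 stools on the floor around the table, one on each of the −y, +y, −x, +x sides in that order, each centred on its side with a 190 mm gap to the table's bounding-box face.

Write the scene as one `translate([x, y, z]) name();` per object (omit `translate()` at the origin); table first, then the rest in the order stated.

table();
translate([1282, 108, 715]) open_box();
translate([695, -440, 0]) stool();
translate([695, 978, 0]) stool();
translate([-544, 269, 0]) stool();
translate([1934, 269, 0]) stool();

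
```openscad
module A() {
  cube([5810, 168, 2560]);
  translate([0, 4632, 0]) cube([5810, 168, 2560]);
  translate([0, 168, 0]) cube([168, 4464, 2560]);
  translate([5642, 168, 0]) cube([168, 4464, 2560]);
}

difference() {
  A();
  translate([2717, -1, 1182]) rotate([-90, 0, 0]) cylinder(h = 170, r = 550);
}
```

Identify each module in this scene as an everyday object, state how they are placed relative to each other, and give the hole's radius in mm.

A is a house frame. The house frame has a circular hole through its front wall. The hole's radius is 550 mm.

The subtracted cylinder has r = 550 mm.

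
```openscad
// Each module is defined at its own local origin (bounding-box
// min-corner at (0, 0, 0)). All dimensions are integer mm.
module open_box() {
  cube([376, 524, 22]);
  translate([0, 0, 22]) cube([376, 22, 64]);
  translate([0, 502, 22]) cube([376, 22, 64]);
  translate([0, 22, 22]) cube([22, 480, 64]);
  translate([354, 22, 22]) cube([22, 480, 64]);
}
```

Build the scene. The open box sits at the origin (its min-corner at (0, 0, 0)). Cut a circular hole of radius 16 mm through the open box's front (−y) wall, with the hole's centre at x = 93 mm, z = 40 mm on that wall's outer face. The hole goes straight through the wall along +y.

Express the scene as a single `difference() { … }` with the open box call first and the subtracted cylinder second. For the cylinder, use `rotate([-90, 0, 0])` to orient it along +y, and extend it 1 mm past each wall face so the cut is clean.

difference() {
  open_box();
  translate([93, -1, 40]) rotate([-90, 0, 0]) cylinder(h = 24, r = 16);
}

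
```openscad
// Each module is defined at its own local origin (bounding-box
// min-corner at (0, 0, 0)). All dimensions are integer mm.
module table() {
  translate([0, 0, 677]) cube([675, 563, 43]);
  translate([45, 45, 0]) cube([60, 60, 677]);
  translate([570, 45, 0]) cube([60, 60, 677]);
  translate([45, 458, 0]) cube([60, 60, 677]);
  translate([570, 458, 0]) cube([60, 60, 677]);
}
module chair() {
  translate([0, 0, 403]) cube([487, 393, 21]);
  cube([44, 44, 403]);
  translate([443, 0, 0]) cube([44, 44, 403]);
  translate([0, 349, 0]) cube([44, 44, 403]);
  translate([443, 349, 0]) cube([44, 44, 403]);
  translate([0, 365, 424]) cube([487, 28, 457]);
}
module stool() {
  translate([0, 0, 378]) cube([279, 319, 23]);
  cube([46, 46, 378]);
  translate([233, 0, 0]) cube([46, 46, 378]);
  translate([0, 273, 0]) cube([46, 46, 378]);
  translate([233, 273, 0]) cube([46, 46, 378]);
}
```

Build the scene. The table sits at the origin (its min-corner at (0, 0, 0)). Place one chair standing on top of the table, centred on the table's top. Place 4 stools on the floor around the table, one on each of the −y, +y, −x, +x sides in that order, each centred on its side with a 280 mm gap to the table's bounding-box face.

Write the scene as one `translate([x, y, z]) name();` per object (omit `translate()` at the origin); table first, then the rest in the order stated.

table();
translate([94, 85, 720]) chair();
translate([198, -599, 0]) stool();
translate([198, 843, 0]) stool();
translate([-559, 122, 0]) stool();
translate([955, 122, 0]) stool();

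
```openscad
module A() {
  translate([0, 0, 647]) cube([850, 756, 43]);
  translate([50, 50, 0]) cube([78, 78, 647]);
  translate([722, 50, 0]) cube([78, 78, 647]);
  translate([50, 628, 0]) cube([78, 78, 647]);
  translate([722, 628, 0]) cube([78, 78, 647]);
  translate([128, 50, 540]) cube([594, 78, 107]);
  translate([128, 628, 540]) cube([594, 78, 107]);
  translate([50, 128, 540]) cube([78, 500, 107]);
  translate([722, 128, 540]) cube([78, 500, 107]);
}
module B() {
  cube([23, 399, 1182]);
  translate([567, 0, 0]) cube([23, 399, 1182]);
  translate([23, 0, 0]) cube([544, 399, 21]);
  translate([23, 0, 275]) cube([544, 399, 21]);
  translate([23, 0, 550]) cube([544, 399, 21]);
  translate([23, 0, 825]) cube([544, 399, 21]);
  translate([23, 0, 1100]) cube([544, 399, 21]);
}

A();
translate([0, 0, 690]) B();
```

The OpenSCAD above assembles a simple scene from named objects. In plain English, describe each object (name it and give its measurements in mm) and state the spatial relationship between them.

A is a table with a 850×756 mm rectangular top, 43 mm thick, top surface at z = 690 mm, supported by four 78×78 mm square legs, each inset 50 mm from the nearest pair of top edges, running from the floor. Four apron rails, 78 mm thick and 107 mm tall, run between adjacent legs with their top edges flush with the underside of the top and their outer faces flush with the legs' outer faces.

B is a bookshelf 590 mm wide overall, 399 mm deep and 1182 mm tall. The two sides are 23 mm thick vertical panels. 5 horizontal shelves of 21 mm thickness span between the inner faces of the sides; the lowest shelf sits on the floor and shelves are stacked with a clear vertical gap of 254 mm between each pair.

The bookshelf is on top of the table.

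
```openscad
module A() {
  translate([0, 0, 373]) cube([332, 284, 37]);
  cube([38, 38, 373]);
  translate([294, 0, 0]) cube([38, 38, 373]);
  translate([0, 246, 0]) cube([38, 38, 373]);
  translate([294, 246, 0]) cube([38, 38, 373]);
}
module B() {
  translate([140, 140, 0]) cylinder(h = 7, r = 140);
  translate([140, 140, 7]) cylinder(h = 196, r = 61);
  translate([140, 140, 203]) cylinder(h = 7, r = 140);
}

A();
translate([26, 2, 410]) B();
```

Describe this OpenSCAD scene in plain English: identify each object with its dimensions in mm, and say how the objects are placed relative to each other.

A is a simple wooden stool: a rectangular seat 332 mm (x) by 284 mm (y), 37 mm thick, top face at z = 410 mm, on four square legs, each 38×38 mm in cross-section. The legs rest on z = 0, each flush with a corner of the seat.

B is a spool: two coaxial disc flanges of radius 140 mm and thickness 7 mm, joined by a core cylinder of radius 61 mm and height 196 mm. The lower flange rests on z = 0 and the three cylinders share a vertical axis.

The spool is on top of the stool, centred.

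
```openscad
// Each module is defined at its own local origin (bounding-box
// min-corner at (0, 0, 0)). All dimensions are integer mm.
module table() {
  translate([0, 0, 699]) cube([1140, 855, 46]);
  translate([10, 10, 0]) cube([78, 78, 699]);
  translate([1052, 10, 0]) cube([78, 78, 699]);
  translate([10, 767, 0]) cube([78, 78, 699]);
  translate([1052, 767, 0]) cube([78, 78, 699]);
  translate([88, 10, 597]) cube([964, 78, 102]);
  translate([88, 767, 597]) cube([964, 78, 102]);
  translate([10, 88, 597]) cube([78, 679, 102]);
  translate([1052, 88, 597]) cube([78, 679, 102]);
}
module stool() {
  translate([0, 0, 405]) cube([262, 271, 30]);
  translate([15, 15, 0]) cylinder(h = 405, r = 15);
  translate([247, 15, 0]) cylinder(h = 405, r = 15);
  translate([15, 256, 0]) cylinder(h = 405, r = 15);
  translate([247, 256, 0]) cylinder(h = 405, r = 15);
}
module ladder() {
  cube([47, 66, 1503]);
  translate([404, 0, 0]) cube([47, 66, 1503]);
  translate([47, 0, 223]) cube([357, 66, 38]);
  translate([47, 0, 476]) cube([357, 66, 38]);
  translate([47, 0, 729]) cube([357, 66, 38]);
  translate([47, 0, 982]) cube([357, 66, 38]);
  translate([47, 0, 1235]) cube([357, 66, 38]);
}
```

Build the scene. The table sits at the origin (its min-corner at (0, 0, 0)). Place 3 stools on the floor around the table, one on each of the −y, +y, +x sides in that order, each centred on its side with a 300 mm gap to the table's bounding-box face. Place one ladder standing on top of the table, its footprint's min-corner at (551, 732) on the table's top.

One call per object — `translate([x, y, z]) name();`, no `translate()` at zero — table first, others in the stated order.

table();
translate([439, -571, 0]) stool();
translate([439, 1155, 0]) stool();
translate([1440, 292, 0]) stool();
translate([551, 732, 745]) ladder();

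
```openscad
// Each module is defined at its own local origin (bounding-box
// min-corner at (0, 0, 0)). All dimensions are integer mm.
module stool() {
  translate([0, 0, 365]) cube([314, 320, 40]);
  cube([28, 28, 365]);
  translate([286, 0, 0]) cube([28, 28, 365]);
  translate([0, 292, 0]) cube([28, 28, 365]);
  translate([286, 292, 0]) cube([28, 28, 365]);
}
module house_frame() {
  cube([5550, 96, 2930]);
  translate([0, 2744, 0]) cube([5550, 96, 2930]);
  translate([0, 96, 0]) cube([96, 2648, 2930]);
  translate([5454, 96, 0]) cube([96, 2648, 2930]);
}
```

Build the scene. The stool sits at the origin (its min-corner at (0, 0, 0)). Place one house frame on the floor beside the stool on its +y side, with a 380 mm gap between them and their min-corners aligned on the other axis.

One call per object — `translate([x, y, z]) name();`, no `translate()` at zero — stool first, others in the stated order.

stool();
translate([0, 700, 0]) house_frame();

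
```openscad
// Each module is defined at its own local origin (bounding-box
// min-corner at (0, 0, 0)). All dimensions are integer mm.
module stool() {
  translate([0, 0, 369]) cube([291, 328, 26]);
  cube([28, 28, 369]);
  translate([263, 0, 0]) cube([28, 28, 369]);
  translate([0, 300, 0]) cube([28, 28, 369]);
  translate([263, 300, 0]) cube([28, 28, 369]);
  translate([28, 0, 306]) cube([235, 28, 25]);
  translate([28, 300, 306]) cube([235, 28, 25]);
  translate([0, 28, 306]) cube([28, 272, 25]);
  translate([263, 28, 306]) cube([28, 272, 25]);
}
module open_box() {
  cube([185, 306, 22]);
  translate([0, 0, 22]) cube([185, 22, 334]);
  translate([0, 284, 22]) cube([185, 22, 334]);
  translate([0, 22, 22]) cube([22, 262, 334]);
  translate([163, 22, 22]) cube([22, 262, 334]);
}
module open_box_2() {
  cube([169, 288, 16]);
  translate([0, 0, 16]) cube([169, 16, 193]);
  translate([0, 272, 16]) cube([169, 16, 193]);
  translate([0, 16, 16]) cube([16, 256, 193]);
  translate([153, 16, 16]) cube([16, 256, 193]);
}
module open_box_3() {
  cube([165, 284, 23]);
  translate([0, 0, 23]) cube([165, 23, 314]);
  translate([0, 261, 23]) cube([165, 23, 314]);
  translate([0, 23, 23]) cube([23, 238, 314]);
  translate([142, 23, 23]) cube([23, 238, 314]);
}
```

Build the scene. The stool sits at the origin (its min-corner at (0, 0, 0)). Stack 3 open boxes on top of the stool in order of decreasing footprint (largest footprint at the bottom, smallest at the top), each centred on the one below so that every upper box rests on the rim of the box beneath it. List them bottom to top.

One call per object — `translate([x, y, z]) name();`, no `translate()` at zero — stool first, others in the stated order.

stool();
translate([53, 11, 395]) open_box();
translate([61, 20, 751]) open_box_2();
translate([63, 22, 960]) open_box_3();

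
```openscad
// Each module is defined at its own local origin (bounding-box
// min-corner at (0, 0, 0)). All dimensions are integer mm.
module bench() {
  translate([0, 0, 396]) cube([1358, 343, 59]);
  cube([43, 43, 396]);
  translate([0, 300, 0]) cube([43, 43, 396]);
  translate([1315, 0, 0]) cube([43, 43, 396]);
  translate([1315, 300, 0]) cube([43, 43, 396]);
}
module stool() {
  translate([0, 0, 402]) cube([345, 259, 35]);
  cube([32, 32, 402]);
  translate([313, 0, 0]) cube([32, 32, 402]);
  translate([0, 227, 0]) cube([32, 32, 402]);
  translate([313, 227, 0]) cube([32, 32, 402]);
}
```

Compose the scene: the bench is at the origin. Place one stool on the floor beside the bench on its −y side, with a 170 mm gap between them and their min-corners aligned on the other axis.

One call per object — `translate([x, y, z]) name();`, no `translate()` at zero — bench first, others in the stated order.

bench();
translate([0, -429, 0]) stool();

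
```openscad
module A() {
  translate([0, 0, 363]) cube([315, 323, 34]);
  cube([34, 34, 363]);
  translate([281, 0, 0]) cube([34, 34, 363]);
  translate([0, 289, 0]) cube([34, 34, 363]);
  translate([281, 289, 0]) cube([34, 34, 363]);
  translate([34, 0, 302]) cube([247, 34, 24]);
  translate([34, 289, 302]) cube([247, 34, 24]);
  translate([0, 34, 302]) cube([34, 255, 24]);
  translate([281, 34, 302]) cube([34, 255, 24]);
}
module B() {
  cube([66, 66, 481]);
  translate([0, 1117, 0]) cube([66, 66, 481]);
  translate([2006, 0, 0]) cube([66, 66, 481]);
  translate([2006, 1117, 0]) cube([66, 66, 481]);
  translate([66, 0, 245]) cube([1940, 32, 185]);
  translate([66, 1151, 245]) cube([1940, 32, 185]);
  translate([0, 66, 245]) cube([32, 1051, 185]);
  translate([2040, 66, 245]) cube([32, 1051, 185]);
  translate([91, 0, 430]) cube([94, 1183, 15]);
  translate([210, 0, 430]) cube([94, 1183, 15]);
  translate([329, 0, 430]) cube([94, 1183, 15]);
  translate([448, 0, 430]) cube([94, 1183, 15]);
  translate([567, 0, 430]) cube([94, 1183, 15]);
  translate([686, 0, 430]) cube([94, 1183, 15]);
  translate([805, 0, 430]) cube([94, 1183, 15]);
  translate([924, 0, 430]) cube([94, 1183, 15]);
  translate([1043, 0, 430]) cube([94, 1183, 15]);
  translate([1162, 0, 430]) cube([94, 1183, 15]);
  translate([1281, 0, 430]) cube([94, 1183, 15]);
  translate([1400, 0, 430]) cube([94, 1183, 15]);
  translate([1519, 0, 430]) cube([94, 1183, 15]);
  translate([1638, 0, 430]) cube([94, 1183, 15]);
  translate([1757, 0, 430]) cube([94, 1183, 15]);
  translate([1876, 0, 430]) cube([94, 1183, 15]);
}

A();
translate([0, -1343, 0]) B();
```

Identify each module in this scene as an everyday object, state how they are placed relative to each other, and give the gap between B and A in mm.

A is a stool. B is a bed frame. The bed frame is on the floor beside the stool on its −y side. The gap between the bed frame and the stool is 160 mm.

The bed frame's nearest face is 160 mm from the stool's −y face.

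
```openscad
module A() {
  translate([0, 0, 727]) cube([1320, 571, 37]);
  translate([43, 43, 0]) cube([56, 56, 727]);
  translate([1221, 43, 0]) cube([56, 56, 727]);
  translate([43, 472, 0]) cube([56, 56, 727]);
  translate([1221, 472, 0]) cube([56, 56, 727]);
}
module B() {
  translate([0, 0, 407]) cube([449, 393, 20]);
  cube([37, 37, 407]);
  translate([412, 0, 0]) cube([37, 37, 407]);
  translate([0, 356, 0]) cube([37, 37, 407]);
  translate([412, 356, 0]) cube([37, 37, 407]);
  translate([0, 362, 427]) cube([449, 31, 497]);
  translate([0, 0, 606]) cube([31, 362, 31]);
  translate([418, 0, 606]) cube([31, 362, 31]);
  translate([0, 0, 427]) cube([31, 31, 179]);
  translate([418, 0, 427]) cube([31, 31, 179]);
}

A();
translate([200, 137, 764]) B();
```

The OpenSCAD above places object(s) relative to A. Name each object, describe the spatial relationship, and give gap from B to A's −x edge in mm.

A is a table. B is a chair. The chair is on top of the table. The gap from the chair to the table's −x edge is 200 mm.

The chair's min-x is at 200; the table's min-x is 0; gap = 200 mm.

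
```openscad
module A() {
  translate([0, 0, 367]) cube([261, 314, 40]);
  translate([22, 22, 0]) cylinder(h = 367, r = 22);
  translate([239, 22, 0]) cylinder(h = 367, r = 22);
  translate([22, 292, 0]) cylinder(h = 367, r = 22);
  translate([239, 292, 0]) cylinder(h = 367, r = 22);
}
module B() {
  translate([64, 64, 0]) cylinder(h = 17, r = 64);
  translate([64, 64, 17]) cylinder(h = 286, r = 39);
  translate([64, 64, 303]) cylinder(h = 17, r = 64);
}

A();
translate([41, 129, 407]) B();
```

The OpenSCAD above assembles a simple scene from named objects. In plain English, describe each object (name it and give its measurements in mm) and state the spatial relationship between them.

A is a four-legged stool. The seat is 261×314 mm, 40 mm thick, top at z = 407 mm. It stands on four round legs, each 44 mm in diameter, from z = 0 to the seat underside, each leg's axis is inset half a diameter from the nearest pair of seat edges (so the leg's bounding box is flush with the corner).

B is a spool: two coaxial disc flanges of radius 64 mm and thickness 17 mm, joined by a core cylinder of radius 39 mm and height 286 mm. The lower flange rests on z = 0 and the three cylinders share a vertical axis.

The spool is on top of the stool.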